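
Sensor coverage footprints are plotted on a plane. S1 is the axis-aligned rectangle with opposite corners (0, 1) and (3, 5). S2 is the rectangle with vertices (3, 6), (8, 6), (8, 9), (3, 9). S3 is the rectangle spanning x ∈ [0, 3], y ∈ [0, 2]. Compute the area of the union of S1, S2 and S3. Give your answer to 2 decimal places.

30.00

By inclusion–exclusion:
Individual areas: |S1| = 12, |S2| = 15, |S3| = 6.
|S1∩S2| = 0 (no overlap).
|S1∩S3|: x∈[0,3], y∈[1,2] → 3·1 = 3.
|S2∩S3| = 0 (no overlap).
|S1∩S2∩S3| = 0.
|S1 ∪ S2 ∪ S3| = 33 − 3 + 0 = 30.00.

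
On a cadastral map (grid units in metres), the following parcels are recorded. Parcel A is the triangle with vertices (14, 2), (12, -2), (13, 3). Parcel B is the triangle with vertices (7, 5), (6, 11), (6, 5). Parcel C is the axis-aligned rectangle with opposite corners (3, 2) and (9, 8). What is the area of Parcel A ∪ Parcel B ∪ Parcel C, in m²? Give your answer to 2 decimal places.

By inclusion–exclusion:
Individual areas: |Parcel A| = 3, |Parcel B| = 3, |Parcel C| = 36.
|Parcel A∩Parcel B| = 0.
|Parcel A∩Parcel C| = 0.
|Parcel B∩Parcel C| = 2.25.
|Parcel A∩Parcel B∩Parcel C| = 0.
|Parcel A ∪ Parcel B ∪ Parcel C| = 42 − 2.25 + 0 = 39.75.

39.75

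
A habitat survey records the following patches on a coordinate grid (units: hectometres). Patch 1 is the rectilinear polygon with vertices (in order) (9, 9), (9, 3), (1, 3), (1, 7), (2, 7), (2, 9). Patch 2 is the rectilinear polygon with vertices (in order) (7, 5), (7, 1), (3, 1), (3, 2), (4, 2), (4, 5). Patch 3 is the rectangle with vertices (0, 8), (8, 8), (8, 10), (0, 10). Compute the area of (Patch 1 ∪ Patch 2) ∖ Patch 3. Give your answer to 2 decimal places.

47.00

|Patch 1 ∪ Patch 2| = 53.
|(Patch 1 ∪ Patch 2) ∩ Patch 3| = 6.
|(Patch 1 ∪ Patch 2) ∖ Patch 3| = 53 − 6 = 47.00.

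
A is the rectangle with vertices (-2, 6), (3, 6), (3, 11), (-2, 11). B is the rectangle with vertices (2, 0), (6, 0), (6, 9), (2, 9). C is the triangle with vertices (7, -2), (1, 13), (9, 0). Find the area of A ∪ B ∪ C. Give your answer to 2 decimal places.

68.67

By inclusion–exclusion:
Individual areas: |A| = 25, |B| = 36, |C| = 21.
|A∩B|: x∈[2,3], y∈[6,9] → 1·3 = 3.
|A∩C| = 1.3192.
|B∩C| = 9.2144.
|A∩B∩C| = 0.2.
|A ∪ B ∪ C| = 82 − 13.5337 + 0.2 = 68.67.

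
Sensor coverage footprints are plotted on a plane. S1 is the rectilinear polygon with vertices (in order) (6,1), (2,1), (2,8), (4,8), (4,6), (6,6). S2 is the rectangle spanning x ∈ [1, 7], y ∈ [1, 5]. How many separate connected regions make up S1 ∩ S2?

S1 ∩ S2 is a single connected region.

1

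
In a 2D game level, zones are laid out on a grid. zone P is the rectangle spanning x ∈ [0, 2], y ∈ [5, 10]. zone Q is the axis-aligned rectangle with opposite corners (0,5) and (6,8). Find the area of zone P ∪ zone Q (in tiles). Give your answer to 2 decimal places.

By inclusion–exclusion:
Individual areas: |zone P| = 10, |zone Q| = 18.
|zone P∩zone Q|: x∈[0,2], y∈[5,8] → 2·3 = 6.
|zone P ∪ zone Q| = 28 − 6 = 22.00.

22.00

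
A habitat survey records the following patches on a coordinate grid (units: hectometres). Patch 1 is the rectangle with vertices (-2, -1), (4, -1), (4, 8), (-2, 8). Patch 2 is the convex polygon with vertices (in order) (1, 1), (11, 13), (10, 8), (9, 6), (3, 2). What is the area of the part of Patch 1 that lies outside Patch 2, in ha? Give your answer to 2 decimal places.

|Patch 1| = 54, |Patch 1∩Patch 2| = 3.0667.
|Patch 1 ∖ Patch 2| = |Patch 1| − |Patch 1∩Patch 2| = 54 − 3.0667 = 50.93.

50.93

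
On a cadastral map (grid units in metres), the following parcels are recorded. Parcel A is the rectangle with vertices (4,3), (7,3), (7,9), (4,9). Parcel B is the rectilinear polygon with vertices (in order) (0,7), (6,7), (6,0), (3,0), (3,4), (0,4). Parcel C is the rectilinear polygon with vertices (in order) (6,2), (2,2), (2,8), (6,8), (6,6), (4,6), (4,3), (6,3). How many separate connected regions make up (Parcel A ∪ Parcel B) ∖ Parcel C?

(Parcel A ∪ Parcel B) ∖ Parcel C splits into 3 disjoint pieces (area 14, area 6, area 6).

3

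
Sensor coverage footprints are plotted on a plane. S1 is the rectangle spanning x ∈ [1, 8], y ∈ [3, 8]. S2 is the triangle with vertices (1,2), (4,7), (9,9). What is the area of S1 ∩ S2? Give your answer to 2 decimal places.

The intersection is the polygon with vertices (7.857,8), (2.143,3), (1.6,3), (4,7), (6.5,8).
By the shoelace formula its area is 8.55.

8.55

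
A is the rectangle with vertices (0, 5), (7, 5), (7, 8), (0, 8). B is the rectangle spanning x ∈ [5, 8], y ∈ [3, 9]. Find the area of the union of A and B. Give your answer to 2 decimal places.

By inclusion–exclusion:
Individual areas: |A| = 21, |B| = 18.
|A∩B|: x∈[5,7], y∈[5,8] → 2·3 = 6.
|A ∪ B| = 39 − 6 = 33.00.

33.00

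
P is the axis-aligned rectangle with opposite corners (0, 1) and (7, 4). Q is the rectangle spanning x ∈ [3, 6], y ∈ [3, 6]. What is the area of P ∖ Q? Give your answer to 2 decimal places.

18.00

|P∩Q|: x∈[3,6], y∈[3,4] → 3·1 = 3.
|P| = 21.
|P ∖ Q| = |P| − |P∩Q| = 21 − 3 = 18.00.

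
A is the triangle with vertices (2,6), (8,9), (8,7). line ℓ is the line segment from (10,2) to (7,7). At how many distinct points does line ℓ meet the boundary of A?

The segment meets the boundary at (7.091,6.848).

1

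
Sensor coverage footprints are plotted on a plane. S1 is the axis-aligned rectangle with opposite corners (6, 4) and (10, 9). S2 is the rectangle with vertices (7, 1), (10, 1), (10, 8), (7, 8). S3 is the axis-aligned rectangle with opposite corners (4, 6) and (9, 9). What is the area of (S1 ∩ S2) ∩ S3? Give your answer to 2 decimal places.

4.00

The region (S1 ∩ S2) ∩ S3 is the polygon with vertices (7,8), (9,8), (9,6), (7,6).
By the shoelace formula its area is 4.00.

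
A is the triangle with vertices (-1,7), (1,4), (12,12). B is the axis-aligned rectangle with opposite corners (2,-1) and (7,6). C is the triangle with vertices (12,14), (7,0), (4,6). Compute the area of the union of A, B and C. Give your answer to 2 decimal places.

81.44

By inclusion–exclusion:
Individual areas: |A| = 24.5, |B| = 35, |C| = 36.
|A∩B| = 1.1136.
|A∩C| = 3.9464.
|B∩C| = 9.
|A∩B∩C| = 0.
|A ∪ B ∪ C| = 95.5 − 14.0601 + 0 = 81.44.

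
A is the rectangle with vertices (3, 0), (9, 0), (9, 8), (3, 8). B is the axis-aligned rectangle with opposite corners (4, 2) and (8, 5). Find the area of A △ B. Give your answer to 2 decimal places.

|A∩B|: x∈[4,8], y∈[2,5] → 4·3 = 12.
|A △ B| = |A| + |B| − 2·|A∩B| = 48 + 12 − 24 = 36.00.

36.00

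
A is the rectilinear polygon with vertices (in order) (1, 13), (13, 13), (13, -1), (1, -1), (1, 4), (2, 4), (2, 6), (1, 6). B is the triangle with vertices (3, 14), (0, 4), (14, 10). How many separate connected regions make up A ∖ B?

A ∖ B splits into 3 disjoint pieces (area 4.8167, area 9.5568, area 95.3571).

3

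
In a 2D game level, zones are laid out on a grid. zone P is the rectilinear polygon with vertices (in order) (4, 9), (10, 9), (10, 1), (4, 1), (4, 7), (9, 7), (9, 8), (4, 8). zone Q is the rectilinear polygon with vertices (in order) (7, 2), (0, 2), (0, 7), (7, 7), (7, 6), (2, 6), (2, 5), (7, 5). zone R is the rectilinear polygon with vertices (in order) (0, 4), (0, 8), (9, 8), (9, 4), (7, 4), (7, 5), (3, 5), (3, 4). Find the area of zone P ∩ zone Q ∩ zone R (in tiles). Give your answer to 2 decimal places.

3.00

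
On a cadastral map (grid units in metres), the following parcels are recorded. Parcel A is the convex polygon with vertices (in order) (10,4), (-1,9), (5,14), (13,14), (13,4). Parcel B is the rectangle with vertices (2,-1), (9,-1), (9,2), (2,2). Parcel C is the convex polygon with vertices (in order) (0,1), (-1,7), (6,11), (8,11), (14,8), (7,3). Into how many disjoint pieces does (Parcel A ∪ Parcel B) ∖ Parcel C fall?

3

(Parcel A ∪ Parcel B) ∖ Parcel C splits into 3 disjoint pieces (area 7.2016, area 45.3006, area 20.6786).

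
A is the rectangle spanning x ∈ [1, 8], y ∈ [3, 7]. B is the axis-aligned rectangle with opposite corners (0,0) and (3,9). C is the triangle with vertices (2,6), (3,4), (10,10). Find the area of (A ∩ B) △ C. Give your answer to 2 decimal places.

|A ∩ B| = 8.
|(A ∩ B) ∩ C| = 1.25.
|(A ∩ B) △ C| = 8 + 10 − 2.5 = 15.50.

15.50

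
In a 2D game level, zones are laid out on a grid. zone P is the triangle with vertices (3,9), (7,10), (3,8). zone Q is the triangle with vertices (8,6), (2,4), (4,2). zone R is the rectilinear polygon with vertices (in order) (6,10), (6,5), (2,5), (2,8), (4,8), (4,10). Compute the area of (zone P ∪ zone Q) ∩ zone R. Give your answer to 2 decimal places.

|zone P ∪ zone Q| = 10.
|(zone P ∪ zone Q) ∩ zone R| = 1.17.

1.17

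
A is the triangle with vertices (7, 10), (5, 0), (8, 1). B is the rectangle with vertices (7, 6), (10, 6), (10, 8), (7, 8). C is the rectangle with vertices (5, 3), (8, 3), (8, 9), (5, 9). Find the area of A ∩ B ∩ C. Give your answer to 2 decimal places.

The intersection is the polygon with vertices (7,6), (7,8), (7.222,8), (7.444,6).
By the shoelace formula its area is 0.67.

0.67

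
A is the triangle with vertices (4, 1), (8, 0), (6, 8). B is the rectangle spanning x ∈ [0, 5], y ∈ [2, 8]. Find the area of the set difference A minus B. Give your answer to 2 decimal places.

|A| = 15, |A∩B| = 0.8929.
|A ∖ B| = |A| − |A∩B| = 15 − 0.8929 = 14.11.

14.11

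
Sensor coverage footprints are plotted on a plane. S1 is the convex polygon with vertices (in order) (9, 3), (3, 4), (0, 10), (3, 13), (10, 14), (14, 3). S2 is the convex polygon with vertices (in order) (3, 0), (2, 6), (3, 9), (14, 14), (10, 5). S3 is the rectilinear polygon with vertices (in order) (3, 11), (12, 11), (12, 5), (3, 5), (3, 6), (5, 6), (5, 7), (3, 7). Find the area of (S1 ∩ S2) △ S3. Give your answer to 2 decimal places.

25.51

|S1 ∩ S2| = 57.6395.
|(S1 ∩ S2) ∩ S3| = 42.0636.
|(S1 ∩ S2) △ S3| = 57.6395 + 52 − 84.1273 = 25.51.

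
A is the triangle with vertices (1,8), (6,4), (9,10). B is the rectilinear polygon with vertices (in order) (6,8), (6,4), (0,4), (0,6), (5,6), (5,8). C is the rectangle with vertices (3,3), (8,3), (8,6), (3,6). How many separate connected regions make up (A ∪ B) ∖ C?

(A ∪ B) ∖ C splits into 2 disjoint pieces (area 17.5, area 6).

2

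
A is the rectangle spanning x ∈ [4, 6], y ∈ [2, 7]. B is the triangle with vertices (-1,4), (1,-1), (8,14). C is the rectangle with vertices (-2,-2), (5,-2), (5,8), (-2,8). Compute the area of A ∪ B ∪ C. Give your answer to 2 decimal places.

By inclusion–exclusion:
Individual areas: |A| = 10, |B| = 32.5, |C| = 70.
|A∩B| = 0.5762.
|A∩C|: x∈[4,5], y∈[2,7] → 1·5 = 5.
|B∩C| = 24.6571.
|A∩B∩C| = 0.5762.
|A ∪ B ∪ C| = 112.5 − 30.2333 + 0.5762 = 82.84.

82.84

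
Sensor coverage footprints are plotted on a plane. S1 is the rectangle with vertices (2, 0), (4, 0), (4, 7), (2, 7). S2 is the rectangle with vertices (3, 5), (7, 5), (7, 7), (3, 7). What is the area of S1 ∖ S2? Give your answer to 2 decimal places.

|S1∩S2|: x∈[3,4], y∈[5,7] → 1·2 = 2.
|S1| = 14.
|S1 ∖ S2| = |S1| − |S1∩S2| = 14 − 2 = 12.00.

12.00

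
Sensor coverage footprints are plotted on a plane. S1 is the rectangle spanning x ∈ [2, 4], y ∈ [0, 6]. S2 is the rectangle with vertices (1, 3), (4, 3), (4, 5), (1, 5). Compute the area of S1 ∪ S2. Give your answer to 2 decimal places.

14.00

By inclusion–exclusion:
Individual areas: |S1| = 12, |S2| = 6.
|S1∩S2|: x∈[2,4], y∈[3,5] → 2·2 = 4.
|S1 ∪ S2| = 18 − 4 = 14.00.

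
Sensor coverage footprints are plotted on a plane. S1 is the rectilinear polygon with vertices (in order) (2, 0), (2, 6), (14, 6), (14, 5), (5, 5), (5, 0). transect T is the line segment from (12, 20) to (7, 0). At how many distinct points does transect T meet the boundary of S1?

The segment meets the boundary at (8.25,5), (8.5,6).

2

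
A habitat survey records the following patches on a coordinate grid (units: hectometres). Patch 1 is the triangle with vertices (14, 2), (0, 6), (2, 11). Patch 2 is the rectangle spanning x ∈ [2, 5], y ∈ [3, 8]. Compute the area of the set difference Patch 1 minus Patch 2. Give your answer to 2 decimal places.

|Patch 1| = 39, |Patch 1∩Patch 2| = 9.
|Patch 1 ∖ Patch 2| = |Patch 1| − |Patch 1∩Patch 2| = 39 − 9 = 30.00.

30.00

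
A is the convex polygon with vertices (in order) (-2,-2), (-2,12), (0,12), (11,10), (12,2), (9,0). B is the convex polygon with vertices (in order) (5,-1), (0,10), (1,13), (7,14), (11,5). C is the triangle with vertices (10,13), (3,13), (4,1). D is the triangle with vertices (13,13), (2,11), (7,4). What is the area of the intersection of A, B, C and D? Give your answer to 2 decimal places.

The intersection is the polygon with vertices (6.118,5.235), (3.321,9.151), (3.149,11.209), (3.75,11.318), (8.582,10.44), (8.647,10.294).
By the shoelace formula its area is 18.50.

18.50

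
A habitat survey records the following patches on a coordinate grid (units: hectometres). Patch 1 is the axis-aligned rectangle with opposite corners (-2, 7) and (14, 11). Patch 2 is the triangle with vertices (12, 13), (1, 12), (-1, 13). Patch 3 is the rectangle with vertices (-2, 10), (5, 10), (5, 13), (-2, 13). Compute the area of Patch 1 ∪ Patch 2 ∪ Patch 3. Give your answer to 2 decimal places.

By inclusion–exclusion:
Individual areas: |Patch 1| = 64, |Patch 2| = 6.5, |Patch 3| = 21.
|Patch 1∩Patch 2| = 0.
|Patch 1∩Patch 3|: x∈[-2,5], y∈[10,11] → 7·1 = 7.
|Patch 2∩Patch 3| = 4.2727.
|Patch 1∩Patch 2∩Patch 3| = 0.
|Patch 1 ∪ Patch 2 ∪ Patch 3| = 91.5 − 11.2727 + 0 = 80.23.

80.23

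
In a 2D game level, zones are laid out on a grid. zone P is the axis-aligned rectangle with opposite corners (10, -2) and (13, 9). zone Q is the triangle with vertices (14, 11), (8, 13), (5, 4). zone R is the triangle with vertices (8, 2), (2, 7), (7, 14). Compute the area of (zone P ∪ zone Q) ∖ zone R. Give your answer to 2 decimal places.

55.55

|zone P ∪ zone Q| = 62.2063.
|(zone P ∪ zone Q) ∩ zone R| = 6.6565.
|(zone P ∪ zone Q) ∖ zone R| = 62.2063 − 6.6565 = 55.55.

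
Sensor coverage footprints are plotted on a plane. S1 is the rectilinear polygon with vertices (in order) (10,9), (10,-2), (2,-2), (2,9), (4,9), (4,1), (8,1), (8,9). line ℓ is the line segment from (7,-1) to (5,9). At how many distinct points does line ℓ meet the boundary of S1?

1

The segment meets the boundary at (6.6,1).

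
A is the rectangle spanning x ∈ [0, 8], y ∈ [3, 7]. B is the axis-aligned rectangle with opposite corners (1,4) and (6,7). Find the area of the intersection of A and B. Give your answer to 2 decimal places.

|A∩B|: x∈[1,6], y∈[4,7] → 5·3 = 15.

15.00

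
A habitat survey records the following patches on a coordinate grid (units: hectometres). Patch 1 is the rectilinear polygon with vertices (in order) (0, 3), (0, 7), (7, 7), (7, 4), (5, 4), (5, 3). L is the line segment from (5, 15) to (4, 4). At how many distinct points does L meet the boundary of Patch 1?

The segment meets the boundary at (4.273,7).

1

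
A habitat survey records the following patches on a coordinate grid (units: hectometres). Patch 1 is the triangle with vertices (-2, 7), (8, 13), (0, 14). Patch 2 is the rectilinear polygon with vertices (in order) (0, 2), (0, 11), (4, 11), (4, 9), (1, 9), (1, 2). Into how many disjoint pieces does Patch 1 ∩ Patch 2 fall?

1

Patch 1 ∩ Patch 2 is a single connected region.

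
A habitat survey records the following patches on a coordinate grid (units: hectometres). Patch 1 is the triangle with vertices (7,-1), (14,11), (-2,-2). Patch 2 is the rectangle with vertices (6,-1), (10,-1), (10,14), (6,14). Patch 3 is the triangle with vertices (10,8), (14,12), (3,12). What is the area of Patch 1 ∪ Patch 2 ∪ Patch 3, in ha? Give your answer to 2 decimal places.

100.29

By inclusion–exclusion:
Individual areas: |Patch 1| = 50.5, |Patch 2| = 60, |Patch 3| = 22.
|Patch 1∩Patch 2| = 20.7857.
|Patch 1∩Patch 3| = 0.
|Patch 2∩Patch 3| = 11.4286.
|Patch 1∩Patch 2∩Patch 3| = 0.
|Patch 1 ∪ Patch 2 ∪ Patch 3| = 132.5 − 32.2143 + 0 = 100.29.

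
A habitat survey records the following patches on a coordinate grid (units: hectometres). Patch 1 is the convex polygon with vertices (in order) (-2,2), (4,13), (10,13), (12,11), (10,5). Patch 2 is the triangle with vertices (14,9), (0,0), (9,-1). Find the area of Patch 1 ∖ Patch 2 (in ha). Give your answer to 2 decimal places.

85.97

|Patch 1| = 89, |Patch 1∩Patch 2| = 3.0303.
|Patch 1 ∖ Patch 2| = |Patch 1| − |Patch 1∩Patch 2| = 89 − 3.0303 = 85.97.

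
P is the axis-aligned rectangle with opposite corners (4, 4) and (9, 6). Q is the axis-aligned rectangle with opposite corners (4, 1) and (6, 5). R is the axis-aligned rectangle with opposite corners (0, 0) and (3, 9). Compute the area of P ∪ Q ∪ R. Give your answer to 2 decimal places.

43.00

By inclusion–exclusion:
Individual areas: |P| = 10, |Q| = 8, |R| = 27.
|P∩Q|: x∈[4,6], y∈[4,5] → 2·1 = 2.
|P∩R| = 0 (no overlap).
|Q∩R| = 0 (no overlap).
|P∩Q∩R| = 0.
|P ∪ Q ∪ R| = 45 − 2 + 0 = 43.00.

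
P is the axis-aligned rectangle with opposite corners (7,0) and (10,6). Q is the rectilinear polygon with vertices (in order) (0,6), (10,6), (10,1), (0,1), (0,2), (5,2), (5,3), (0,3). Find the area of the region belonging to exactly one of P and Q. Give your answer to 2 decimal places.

33.00

|P| = 18, |Q| = 45, |P∩Q| = 15.
|P △ Q| = |P| + |Q| − 2·|P∩Q| = 18 + 45 − 30 = 33.00.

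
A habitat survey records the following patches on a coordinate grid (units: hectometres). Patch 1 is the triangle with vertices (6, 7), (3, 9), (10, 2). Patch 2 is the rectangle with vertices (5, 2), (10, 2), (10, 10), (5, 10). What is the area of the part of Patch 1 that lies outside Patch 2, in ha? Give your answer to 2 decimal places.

0.67

|Patch 1| = 3.5, |Patch 1∩Patch 2| = 2.8333.
|Patch 1 ∖ Patch 2| = |Patch 1| − |Patch 1∩Patch 2| = 3.5 − 2.8333 = 0.67.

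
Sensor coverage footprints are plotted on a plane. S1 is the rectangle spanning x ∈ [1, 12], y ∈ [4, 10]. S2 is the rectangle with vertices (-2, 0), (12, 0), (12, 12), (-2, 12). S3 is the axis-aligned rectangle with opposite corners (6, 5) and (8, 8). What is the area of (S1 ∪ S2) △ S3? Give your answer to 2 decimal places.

162.00

|S1 ∪ S2| = 168.
|(S1 ∪ S2) ∩ S3| = 6.
|(S1 ∪ S2) △ S3| = 168 + 6 − 12 = 162.00.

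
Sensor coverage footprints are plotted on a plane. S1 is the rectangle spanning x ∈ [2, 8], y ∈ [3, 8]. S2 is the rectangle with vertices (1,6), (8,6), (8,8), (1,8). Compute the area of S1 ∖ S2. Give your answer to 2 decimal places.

18.00

|S1∩S2|: x∈[2,8], y∈[6,8] → 6·2 = 12.
|S1| = 30.
|S1 ∖ S2| = |S1| − |S1∩S2| = 30 − 12 = 18.00.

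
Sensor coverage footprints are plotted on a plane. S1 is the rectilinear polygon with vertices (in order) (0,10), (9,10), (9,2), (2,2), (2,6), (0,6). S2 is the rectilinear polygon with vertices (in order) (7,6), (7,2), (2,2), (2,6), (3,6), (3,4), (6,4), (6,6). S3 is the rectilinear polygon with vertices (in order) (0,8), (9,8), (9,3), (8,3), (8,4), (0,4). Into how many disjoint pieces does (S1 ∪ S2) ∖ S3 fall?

2

(S1 ∪ S2) ∖ S3 splits into 2 disjoint pieces (area 18, area 13).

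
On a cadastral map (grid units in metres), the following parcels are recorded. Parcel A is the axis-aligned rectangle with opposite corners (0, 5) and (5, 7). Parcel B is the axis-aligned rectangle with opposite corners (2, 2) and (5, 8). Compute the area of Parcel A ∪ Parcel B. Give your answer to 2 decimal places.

22.00

By inclusion–exclusion:
Individual areas: |Parcel A| = 10, |Parcel B| = 18.
|Parcel A∩Parcel B|: x∈[2,5], y∈[5,7] → 3·2 = 6.
|Parcel A ∪ Parcel B| = 28 − 6 = 22.00.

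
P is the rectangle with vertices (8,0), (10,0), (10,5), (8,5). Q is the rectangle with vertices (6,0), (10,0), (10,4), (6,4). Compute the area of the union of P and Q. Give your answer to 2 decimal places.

By inclusion–exclusion:
Individual areas: |P| = 10, |Q| = 16.
|P∩Q|: x∈[8,10], y∈[0,4] → 2·4 = 8.
|P ∪ Q| = 26 − 8 = 18.00.

18.00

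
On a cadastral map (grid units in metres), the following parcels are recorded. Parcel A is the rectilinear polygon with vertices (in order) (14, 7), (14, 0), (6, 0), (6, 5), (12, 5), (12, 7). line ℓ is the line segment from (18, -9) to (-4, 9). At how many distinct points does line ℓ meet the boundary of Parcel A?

2

The segment meets the boundary at (7,0), (6,0.818).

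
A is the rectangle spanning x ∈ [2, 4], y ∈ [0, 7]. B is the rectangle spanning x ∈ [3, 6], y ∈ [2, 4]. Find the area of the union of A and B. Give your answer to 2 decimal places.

By inclusion–exclusion:
Individual areas: |A| = 14, |B| = 6.
|A∩B|: x∈[3,4], y∈[2,4] → 1·2 = 2.
|A ∪ B| = 20 − 2 = 18.00.

18.00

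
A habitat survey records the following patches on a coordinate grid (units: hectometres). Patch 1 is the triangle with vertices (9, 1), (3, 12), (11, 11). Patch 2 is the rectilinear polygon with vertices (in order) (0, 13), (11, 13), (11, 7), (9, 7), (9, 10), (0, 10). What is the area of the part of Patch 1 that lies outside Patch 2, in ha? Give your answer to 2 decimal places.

|Patch 1| = 41, |Patch 1∩Patch 2| = 15.3091.
|Patch 1 ∖ Patch 2| = |Patch 1| − |Patch 1∩Patch 2| = 41 − 15.3091 = 25.69.

25.69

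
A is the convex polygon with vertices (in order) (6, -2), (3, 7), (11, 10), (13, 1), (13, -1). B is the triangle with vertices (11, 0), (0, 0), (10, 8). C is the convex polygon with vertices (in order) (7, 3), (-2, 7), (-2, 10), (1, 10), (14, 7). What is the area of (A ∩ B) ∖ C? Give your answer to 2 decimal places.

|A ∩ B| = 35.0175.
|(A ∩ B) ∩ C| = 12.1712.
|(A ∩ B) ∖ C| = 35.0175 − 12.1712 = 22.85.

22.85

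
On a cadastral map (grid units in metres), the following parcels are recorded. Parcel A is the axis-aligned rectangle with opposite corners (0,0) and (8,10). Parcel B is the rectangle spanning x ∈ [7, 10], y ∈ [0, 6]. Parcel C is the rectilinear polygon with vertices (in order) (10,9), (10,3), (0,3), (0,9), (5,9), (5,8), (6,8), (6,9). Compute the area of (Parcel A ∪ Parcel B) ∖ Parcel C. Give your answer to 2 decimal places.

|Parcel A ∪ Parcel B| = 92.
|(Parcel A ∪ Parcel B) ∩ Parcel C| = 53.
|(Parcel A ∪ Parcel B) ∖ Parcel C| = 92 − 53 = 39.00.

39.00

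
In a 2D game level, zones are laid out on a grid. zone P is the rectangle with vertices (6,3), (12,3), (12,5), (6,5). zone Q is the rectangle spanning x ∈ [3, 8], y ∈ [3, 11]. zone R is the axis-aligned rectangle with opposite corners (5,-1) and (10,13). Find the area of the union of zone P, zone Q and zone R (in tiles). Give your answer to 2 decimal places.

By inclusion–exclusion:
Individual areas: |zone P| = 12, |zone Q| = 40, |zone R| = 70.
|zone P∩zone Q|: x∈[6,8], y∈[3,5] → 2·2 = 4.
|zone P∩zone R|: x∈[6,10], y∈[3,5] → 4·2 = 8.
|zone Q∩zone R|: x∈[5,8], y∈[3,11] → 3·8 = 24.
|zone P∩zone Q∩zone R| = 4.
|zone P ∪ zone Q ∪ zone R| = 122 − 36 + 4 = 90.00.

90.00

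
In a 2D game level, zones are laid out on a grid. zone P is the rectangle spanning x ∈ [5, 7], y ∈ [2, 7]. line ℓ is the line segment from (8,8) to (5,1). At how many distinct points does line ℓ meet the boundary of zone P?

The segment meets the boundary at (5.429,2), (7,5.667).

2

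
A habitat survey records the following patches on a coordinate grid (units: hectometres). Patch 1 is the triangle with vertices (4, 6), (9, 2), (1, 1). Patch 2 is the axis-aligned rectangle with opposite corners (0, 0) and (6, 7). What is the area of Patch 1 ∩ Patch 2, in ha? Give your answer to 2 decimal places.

14.34

The intersection is the polygon with vertices (6,4.4), (6,1.625), (1,1), (4,6).
By the shoelace formula its area is 14.34.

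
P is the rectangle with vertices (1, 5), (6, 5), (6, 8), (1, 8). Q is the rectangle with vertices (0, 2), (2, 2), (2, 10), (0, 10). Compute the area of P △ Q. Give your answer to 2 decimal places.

25.00

|P∩Q|: x∈[1,2], y∈[5,8] → 1·3 = 3.
|P △ Q| = |P| + |Q| − 2·|P∩Q| = 15 + 16 − 6 = 25.00.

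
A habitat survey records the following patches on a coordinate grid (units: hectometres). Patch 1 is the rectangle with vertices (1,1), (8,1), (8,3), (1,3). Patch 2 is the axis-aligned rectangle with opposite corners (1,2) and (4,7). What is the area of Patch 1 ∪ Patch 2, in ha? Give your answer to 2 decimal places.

26.00

By inclusion–exclusion:
Individual areas: |Patch 1| = 14, |Patch 2| = 15.
|Patch 1∩Patch 2|: x∈[1,4], y∈[2,3] → 3·1 = 3.
|Patch 1 ∪ Patch 2| = 29 − 3 = 26.00.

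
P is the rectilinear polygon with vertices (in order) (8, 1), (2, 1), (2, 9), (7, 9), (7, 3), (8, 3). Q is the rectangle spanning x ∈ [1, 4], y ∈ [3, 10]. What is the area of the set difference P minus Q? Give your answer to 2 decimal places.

30.00

|P| = 42, |P∩Q| = 12.
|P ∖ Q| = |P| − |P∩Q| = 42 − 12 = 30.00.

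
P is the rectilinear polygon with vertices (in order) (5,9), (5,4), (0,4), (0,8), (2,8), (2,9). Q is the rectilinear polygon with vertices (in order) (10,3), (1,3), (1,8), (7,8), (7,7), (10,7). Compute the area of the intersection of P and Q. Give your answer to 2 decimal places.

16.00

The intersection is the polygon with vertices (5,4), (1,4), (1,8), (2,8), (5,8).
By the shoelace formula its area is 16.00.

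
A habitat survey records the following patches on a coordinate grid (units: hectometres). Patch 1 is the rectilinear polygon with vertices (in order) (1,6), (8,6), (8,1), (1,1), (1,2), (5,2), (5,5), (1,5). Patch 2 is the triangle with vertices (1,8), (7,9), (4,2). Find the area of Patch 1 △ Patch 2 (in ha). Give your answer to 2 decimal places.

|Patch 1| = 23, |Patch 2| = 19.5, |Patch 1∩Patch 2| = 3.3452.
|Patch 1 △ Patch 2| = |Patch 1| + |Patch 2| − 2·|Patch 1∩Patch 2| = 23 + 19.5 − 6.6905 = 35.81.

35.81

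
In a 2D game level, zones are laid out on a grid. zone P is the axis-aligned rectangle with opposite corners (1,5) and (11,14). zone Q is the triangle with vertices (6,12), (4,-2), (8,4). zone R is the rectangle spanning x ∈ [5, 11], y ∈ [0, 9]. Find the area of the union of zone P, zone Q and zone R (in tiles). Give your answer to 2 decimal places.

By inclusion–exclusion:
Individual areas: |zone P| = 90, |zone Q| = 22, |zone R| = 54.
|zone P∩zone Q| = 9.625.
|zone P∩zone R|: x∈[5,11], y∈[5,9] → 6·4 = 24.
|zone Q∩zone R| = 17.3988.
|zone P∩zone Q∩zone R| = 7.8571.
|zone P ∪ zone Q ∪ zone R| = 166 − 51.0238 + 7.8571 = 122.83.

122.83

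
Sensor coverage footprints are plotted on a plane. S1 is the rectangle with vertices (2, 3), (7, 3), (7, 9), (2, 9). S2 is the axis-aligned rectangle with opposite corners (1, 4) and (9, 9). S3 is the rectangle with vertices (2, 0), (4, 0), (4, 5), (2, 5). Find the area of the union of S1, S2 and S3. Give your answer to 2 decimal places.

By inclusion–exclusion:
Individual areas: |S1| = 30, |S2| = 40, |S3| = 10.
|S1∩S2|: x∈[2,7], y∈[4,9] → 5·5 = 25.
|S1∩S3|: x∈[2,4], y∈[3,5] → 2·2 = 4.
|S2∩S3|: x∈[2,4], y∈[4,5] → 2·1 = 2.
|S1∩S2∩S3| = 2.
|S1 ∪ S2 ∪ S3| = 80 − 31 + 2 = 51.00.

51.00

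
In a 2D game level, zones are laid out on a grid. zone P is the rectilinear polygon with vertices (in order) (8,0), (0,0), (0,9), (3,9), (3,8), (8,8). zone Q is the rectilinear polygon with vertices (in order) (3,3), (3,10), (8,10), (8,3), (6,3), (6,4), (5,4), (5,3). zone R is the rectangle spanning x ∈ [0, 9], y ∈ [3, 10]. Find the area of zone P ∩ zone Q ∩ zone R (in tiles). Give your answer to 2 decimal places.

24.00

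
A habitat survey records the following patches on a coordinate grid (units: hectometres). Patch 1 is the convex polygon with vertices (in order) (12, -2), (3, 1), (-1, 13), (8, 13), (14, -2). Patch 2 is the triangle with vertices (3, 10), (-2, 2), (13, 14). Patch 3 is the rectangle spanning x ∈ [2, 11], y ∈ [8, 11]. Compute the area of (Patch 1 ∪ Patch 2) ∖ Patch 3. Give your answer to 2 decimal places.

116.53

|Patch 1 ∪ Patch 2| = 138.7939.
|(Patch 1 ∪ Patch 2) ∩ Patch 3| = 22.2614.
|(Patch 1 ∪ Patch 2) ∖ Patch 3| = 138.7939 − 22.2614 = 116.53.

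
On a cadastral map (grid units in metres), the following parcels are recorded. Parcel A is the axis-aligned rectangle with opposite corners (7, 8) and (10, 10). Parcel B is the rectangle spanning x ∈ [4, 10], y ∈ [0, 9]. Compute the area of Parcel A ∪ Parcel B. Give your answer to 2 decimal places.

57.00

By inclusion–exclusion:
Individual areas: |Parcel A| = 6, |Parcel B| = 54.
|Parcel A∩Parcel B|: x∈[7,10], y∈[8,9] → 3·1 = 3.
|Parcel A ∪ Parcel B| = 60 − 3 = 57.00.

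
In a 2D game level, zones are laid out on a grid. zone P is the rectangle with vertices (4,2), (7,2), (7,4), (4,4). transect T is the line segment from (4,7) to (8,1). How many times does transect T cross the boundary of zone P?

The segment meets the boundary at (7,2.5), (6,4).

2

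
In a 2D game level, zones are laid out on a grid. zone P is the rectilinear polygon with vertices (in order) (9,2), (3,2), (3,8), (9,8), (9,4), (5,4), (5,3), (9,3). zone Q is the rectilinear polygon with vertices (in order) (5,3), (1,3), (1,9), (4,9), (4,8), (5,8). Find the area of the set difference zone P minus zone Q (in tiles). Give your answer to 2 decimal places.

|zone P| = 32, |zone P∩zone Q| = 10.
|zone P ∖ zone Q| = |zone P| − |zone P∩zone Q| = 32 − 10 = 22.00.

22.00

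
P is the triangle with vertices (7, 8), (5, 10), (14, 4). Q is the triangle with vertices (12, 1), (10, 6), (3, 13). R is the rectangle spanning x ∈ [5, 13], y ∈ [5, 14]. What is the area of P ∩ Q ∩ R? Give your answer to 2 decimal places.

The intersection is the polygon with vertices (5.5,9.667), (8,8), (9.333,6.667), (7,8), (6,9).
By the shoelace formula its area is 1.58.

1.58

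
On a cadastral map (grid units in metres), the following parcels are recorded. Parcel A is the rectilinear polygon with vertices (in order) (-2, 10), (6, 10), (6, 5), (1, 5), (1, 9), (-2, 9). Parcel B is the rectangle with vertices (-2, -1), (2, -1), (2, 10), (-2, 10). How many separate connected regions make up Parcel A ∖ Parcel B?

1

Parcel A ∖ Parcel B is a single connected region.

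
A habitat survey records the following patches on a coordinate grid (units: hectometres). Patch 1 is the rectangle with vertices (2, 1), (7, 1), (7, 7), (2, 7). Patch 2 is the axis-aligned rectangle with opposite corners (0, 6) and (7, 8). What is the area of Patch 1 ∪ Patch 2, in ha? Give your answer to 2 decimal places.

By inclusion–exclusion:
Individual areas: |Patch 1| = 30, |Patch 2| = 14.
|Patch 1∩Patch 2|: x∈[2,7], y∈[6,7] → 5·1 = 5.
|Patch 1 ∪ Patch 2| = 44 − 5 = 39.00.

39.00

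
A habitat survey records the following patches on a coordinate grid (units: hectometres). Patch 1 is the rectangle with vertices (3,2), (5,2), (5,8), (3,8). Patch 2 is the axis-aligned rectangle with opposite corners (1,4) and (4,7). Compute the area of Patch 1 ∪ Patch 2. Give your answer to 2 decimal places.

18.00

By inclusion–exclusion:
Individual areas: |Patch 1| = 12, |Patch 2| = 9.
|Patch 1∩Patch 2|: x∈[3,4], y∈[4,7] → 1·3 = 3.
|Patch 1 ∪ Patch 2| = 21 − 3 = 18.00.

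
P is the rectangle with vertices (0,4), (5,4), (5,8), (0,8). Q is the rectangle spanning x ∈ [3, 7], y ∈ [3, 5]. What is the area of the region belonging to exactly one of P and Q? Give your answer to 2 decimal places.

24.00

|P∩Q|: x∈[3,5], y∈[4,5] → 2·1 = 2.
|P △ Q| = |P| + |Q| − 2·|P∩Q| = 20 + 8 − 4 = 24.00.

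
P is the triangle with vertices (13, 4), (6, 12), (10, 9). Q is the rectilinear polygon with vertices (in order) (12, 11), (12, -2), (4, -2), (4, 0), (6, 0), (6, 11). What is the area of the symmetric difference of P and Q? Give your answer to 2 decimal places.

77.48

|P| = 5.5, |Q| = 82, |P∩Q| = 5.0089.
|P △ Q| = |P| + |Q| − 2·|P∩Q| = 5.5 + 82 − 10.0179 = 77.48.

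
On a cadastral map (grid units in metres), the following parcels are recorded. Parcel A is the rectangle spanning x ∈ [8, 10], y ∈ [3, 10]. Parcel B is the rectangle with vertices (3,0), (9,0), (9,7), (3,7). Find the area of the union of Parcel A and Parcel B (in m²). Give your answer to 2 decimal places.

By inclusion–exclusion:
Individual areas: |Parcel A| = 14, |Parcel B| = 42.
|Parcel A∩Parcel B|: x∈[8,9], y∈[3,7] → 1·4 = 4.
|Parcel A ∪ Parcel B| = 56 − 4 = 52.00.

52.00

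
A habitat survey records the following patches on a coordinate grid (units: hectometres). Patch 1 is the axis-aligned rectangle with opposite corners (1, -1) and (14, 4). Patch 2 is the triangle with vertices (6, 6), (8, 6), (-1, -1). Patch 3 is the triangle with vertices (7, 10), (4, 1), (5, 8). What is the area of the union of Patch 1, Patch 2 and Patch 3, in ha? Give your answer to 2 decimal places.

By inclusion–exclusion:
Individual areas: |Patch 1| = 65, |Patch 2| = 7, |Patch 3| = 6.
|Patch 1∩Patch 2| = 3.127.
|Patch 1∩Patch 3| = 0.8571.
|Patch 2∩Patch 3| = 0.9839.
|Patch 1∩Patch 2∩Patch 3| = 0.3411.
|Patch 1 ∪ Patch 2 ∪ Patch 3| = 78 − 4.9681 + 0.3411 = 73.37.

73.37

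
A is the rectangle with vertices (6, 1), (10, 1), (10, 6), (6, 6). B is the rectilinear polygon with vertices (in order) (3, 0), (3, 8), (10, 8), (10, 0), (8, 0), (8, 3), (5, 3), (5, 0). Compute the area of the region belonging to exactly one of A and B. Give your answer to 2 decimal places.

35.00

|A| = 20, |B| = 47, |A∩B| = 16.
|A △ B| = |A| + |B| − 2·|A∩B| = 20 + 47 − 32 = 35.00.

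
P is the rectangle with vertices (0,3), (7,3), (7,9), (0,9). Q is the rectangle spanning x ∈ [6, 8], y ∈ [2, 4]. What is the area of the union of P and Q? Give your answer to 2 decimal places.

By inclusion–exclusion:
Individual areas: |P| = 42, |Q| = 4.
|P∩Q|: x∈[6,7], y∈[3,4] → 1·1 = 1.
|P ∪ Q| = 46 − 1 = 45.00.

45.00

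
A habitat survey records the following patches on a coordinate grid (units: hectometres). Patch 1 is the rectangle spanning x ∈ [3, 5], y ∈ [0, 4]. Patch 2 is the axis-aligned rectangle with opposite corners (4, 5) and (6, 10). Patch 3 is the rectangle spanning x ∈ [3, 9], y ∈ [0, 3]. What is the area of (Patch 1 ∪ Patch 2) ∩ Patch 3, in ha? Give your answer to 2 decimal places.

6.00

The region (Patch 1 ∪ Patch 2) ∩ Patch 3 is the polygon with vertices (5,0), (3,0), (3,3), (5,3).
By the shoelace formula its area is 6.00.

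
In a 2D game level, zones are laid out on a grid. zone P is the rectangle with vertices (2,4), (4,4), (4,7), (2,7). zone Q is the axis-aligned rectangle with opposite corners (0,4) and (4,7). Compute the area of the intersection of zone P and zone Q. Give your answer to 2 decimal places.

|zone P∩zone Q|: x∈[2,4], y∈[4,7] → 2·3 = 6.

6.00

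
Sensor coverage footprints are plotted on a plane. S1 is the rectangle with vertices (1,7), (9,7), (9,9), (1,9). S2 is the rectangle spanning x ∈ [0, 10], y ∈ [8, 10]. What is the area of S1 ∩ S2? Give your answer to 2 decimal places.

|S1∩S2|: x∈[1,9], y∈[8,9] → 8·1 = 8.

8.00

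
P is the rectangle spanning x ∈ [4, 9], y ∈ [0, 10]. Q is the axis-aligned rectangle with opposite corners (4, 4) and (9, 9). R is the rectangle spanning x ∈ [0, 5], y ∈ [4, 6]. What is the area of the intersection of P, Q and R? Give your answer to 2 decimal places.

2.00

The intersection is the polygon with vertices (4,4), (4,6), (5,6), (5,4).
By the shoelace formula its area is 2.00.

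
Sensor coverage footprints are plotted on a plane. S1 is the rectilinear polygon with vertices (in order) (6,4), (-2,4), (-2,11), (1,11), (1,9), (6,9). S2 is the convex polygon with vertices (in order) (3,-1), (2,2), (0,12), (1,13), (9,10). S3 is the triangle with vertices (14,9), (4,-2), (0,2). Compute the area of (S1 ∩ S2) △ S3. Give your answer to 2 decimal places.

|S1 ∩ S2| = 25.6318.
|(S1 ∩ S2) ∩ S3| = 0.9318.
|(S1 ∩ S2) △ S3| = 25.6318 + 42 − 1.8636 = 65.77.

65.77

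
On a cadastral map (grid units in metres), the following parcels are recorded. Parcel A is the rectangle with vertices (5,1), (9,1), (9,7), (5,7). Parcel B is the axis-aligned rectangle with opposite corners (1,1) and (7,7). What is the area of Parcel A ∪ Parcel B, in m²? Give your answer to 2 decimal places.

48.00

By inclusion–exclusion:
Individual areas: |Parcel A| = 24, |Parcel B| = 36.
|Parcel A∩Parcel B|: x∈[5,7], y∈[1,7] → 2·6 = 12.
|Parcel A ∪ Parcel B| = 60 − 12 = 48.00.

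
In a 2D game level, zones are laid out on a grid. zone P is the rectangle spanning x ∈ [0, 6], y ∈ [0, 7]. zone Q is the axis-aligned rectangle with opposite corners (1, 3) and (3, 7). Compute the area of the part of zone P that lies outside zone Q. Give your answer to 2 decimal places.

34.00

|zone P∩zone Q|: x∈[1,3], y∈[3,7] → 2·4 = 8.
|zone P| = 42.
|zone P ∖ zone Q| = |zone P| − |zone P∩zone Q| = 42 − 8 = 34.00.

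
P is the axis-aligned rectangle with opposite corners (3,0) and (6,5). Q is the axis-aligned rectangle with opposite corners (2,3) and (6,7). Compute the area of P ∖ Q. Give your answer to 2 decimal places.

9.00

|P∩Q|: x∈[3,6], y∈[3,5] → 3·2 = 6.
|P| = 15.
|P ∖ Q| = |P| − |P∩Q| = 15 − 6 = 9.00.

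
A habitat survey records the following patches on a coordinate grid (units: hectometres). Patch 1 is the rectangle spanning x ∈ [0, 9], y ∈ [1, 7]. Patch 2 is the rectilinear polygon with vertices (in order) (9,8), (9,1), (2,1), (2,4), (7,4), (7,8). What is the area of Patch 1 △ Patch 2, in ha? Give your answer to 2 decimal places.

|Patch 1| = 54, |Patch 2| = 29, |Patch 1∩Patch 2| = 27.
|Patch 1 △ Patch 2| = |Patch 1| + |Patch 2| − 2·|Patch 1∩Patch 2| = 54 + 29 − 54 = 29.00.

29.00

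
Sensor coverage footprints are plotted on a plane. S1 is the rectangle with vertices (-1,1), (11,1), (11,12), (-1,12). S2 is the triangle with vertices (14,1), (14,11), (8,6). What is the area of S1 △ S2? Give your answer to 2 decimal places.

147.00

|S1| = 132, |S2| = 30, |S1∩S2| = 7.5.
|S1 △ S2| = |S1| + |S2| − 2·|S1∩S2| = 132 + 30 − 15 = 147.00.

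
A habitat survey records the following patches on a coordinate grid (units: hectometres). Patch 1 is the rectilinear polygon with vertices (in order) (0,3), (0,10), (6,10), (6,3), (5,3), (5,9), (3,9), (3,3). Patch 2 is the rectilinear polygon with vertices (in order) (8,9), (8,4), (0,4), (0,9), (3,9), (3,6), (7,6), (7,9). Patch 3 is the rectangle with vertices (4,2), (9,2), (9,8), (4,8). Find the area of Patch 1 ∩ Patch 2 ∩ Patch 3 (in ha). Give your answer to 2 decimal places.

The intersection is the polygon with vertices (5,4), (5,6), (6,6), (6,4).
By the shoelace formula its area is 2.00.

2.00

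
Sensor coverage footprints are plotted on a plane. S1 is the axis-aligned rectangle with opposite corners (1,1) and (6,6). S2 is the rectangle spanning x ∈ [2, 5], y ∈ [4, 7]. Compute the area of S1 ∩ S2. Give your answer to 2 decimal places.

|S1∩S2|: x∈[2,5], y∈[4,6] → 3·2 = 6.

6.00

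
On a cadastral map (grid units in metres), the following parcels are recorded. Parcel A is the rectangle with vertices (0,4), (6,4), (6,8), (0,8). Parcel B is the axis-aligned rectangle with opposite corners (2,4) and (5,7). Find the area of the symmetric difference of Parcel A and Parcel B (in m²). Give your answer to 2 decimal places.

15.00

|Parcel A∩Parcel B|: x∈[2,5], y∈[4,7] → 3·3 = 9.
|Parcel A △ Parcel B| = |Parcel A| + |Parcel B| − 2·|Parcel A∩Parcel B| = 24 + 9 − 18 = 15.00.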